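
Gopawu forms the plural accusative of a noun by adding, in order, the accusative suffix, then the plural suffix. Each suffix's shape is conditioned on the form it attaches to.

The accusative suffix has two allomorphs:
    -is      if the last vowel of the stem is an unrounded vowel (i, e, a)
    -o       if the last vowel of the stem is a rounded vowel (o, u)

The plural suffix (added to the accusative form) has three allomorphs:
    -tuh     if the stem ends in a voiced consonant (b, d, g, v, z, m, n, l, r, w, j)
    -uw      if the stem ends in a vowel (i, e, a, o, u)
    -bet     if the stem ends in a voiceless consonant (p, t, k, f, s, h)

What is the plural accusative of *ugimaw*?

ugimawisbet

The last vowel of *ugimaw* is /a/, which is an unrounded vowel, so the accusative suffix is -is, giving *ugimawis*.
The accusative form *ugimawis* — final sound /s/ (a voiceless consonant) → -bet → *ugimawisbet*.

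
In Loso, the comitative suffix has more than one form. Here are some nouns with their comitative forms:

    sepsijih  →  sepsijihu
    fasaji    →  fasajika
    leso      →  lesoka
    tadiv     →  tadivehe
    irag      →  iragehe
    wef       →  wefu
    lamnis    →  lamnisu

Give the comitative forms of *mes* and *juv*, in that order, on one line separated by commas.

mesu, juvehe

Looking at the final sound of each stem: -u when the stem ends in a voiceless consonant (*sepsijih*, *wef*, *lamnis*); -ehe when the stem ends in a voiced consonant (*tadiv*, *irag*); -ka when the stem ends in a vowel (*fasaji*, *leso*).
*mes*: final sound = /s/, a voiceless consonant → -u → *mesu*.
*juv* — final sound /v/ (a voiced consonant) → -ehe → *juvehe*.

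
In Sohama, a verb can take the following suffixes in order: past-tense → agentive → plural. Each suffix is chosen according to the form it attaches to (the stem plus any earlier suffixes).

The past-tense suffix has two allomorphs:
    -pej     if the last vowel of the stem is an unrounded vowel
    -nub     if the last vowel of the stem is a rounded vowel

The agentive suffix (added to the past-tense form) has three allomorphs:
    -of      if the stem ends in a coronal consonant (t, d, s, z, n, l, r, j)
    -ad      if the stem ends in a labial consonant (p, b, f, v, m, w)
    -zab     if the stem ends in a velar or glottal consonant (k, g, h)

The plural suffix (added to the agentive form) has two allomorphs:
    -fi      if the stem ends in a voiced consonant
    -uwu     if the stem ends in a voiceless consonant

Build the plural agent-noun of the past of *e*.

*e* — last vowel /e/ (an unrounded vowel) → -pej → *epej*.
Since the final consonant of the past-tense form *epej* is /j/ (coronal), it takes -of, giving *epejof*.
The final consonant of the agentive form *epejof* is /f/, which is voiceless, so the plural suffix is -uwu, giving *epejofuwu*.

epejofuwu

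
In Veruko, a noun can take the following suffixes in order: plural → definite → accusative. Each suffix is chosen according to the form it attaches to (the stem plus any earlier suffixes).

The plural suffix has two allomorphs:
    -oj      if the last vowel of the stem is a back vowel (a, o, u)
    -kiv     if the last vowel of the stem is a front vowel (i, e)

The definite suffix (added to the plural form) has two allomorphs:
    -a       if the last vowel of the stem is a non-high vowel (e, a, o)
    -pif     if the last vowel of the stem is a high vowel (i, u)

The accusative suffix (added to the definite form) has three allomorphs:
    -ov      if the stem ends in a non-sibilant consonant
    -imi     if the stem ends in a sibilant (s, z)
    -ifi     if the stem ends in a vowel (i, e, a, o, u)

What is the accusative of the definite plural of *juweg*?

juwegkivpifov

*juweg*: last vowel = /e/, a front vowel → -kiv → *juwegkiv*.
The plural form *juwegkiv*: last vowel = /i/, a high vowel → -pif → *juwegkivpif*.
The definite form *juwegkivpif*: final sound = /f/, a non-sibilant consonant → -ov → *juwegkivpifov*.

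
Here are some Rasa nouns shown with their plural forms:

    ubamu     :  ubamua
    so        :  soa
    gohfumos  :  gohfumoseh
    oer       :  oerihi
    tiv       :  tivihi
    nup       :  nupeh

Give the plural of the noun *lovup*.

Looking at the final sound of each stem: -eh when the stem ends in a voiceless consonant (*gohfumos*, *nup*); -ihi when the stem ends in a voiced consonant (*oer*, *tiv*); -a when the stem ends in a vowel (*ubamu*, *so*).
*lovup*: final sound = /p/, a voiceless consonant → -eh → *lovupeh*.

lovupeh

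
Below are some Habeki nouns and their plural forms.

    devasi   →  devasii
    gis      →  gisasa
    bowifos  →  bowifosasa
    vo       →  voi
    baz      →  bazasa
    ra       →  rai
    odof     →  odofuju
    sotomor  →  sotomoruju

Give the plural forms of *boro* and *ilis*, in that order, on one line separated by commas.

boroi, ilisasa

The suffix is conditioned by the final sound: -asa when the stem ends in a sibilant (*gis*, *bowifos*, *baz*); -uju when the stem ends in a non-sibilant consonant (*odof*, *sotomor*); -i when the stem ends in a vowel (*devasi*, *vo*, *ra*).
*boro*: final sound = /o/, a vowel → -i → *boroi*.
Since the final sound of *ilis* is /s/ (a sibilant), it takes -asa, giving *ilisasa*.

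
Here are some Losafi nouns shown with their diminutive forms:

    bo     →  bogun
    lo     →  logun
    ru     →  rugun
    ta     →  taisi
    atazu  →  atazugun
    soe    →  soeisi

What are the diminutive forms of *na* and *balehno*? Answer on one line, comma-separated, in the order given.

naisi, balehnogun

The suffix is conditioned by the last vowel: -gun when the last vowel of the stem is a rounded vowel (*bo*, *lo*, *ru*, *atazu*); -isi when the last vowel of the stem is an unrounded vowel (*ta*, *soe*).
*na* — last vowel /a/ (an unrounded vowel) → -isi → *naisi*.
The last vowel of *balehno* is /o/, which is a rounded vowel, so the suffix is -gun, giving *balehnogun*.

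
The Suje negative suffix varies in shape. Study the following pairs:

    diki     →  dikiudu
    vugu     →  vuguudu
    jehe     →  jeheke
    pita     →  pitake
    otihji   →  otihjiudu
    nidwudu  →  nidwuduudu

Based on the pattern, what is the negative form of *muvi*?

The suffix is conditioned by the last vowel: -udu when the last vowel of the stem is a high vowel (*diki*, *vugu*, *otihji*, *nidwudu*); -ke when the last vowel of the stem is a non-high vowel (*jehe*, *pita*).
Since the last vowel of *muvi* is /i/ (a high vowel), it takes -udu, giving *muviudu*.

muviudu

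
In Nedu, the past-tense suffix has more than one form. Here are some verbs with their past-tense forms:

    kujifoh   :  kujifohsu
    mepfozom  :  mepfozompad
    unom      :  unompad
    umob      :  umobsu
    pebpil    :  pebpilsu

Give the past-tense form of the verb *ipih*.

ipihsu

Looking at the final consonant of each stem: -pad when the stem ends in a nasal (*mepfozom*, *unom*); -su when the stem ends in a non-nasal consonant (*kujifoh*, *umob*, *pebpil*).
The final consonant of *ipih* is /h/, which is non-nasal, so the suffix is -su, giving *ipihsu*.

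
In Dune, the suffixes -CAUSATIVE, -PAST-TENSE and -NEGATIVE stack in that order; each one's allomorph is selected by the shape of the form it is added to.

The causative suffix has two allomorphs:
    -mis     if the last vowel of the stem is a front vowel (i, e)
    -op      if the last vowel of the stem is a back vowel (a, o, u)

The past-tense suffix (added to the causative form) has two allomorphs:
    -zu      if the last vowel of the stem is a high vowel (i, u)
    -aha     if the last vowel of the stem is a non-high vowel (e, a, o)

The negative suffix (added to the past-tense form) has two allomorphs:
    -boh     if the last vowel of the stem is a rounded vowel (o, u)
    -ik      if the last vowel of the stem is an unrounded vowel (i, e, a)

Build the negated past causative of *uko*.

ukoopahaik

Since the last vowel of *uko* is /o/ (a back vowel), it takes -op, giving *ukoop*.
The causative form *ukoop* — last vowel /o/ (a non-high vowel) → -aha → *ukoopaha*.
The past-tense form *ukoopaha*: last vowel = /a/, an unrounded vowel → -ik → *ukoopahaik*.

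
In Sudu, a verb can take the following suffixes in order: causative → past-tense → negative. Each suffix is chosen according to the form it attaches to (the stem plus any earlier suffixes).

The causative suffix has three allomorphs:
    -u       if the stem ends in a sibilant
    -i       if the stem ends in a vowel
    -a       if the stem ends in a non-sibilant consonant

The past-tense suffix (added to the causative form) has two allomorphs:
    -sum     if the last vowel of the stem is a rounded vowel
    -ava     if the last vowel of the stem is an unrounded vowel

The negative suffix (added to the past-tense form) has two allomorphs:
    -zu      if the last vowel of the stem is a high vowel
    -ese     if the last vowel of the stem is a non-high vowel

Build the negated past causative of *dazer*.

Since the final sound of *dazer* is /r/ (a non-sibilant consonant), it takes -a, giving *dazera*.
The causative form *dazera* — last vowel /a/ (an unrounded vowel) → -ava → *dazeraava*.
The last vowel of the past-tense form *dazeraava* is /a/, which is a non-high vowel, so the negative suffix is -ese, giving *dazeraavaese*.

dazeraavaese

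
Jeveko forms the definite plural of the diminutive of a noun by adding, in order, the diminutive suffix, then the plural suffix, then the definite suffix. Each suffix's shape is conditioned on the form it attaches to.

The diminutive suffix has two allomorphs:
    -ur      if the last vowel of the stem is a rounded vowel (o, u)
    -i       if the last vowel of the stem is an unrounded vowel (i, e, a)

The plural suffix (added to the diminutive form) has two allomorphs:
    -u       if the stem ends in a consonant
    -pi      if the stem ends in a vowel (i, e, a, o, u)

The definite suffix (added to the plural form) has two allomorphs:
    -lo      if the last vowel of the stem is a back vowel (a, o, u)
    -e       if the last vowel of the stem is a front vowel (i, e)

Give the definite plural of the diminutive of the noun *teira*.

*teira* — last vowel /a/ (an unrounded vowel) → -i → *teirai*.
The final sound of the diminutive form *teirai* is /i/, which is a vowel, so the plural suffix is -pi, giving *teiraipi*.
The last vowel of the plural form *teiraipi* is /i/, which is a front vowel, so the definite suffix is -e, giving *teiraipie*.

teiraipie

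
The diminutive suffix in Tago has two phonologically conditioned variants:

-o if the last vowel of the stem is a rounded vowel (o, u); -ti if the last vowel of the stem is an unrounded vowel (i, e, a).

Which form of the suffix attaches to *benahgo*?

*benahgo*: last vowel = /o/, a rounded vowel → -o.

-o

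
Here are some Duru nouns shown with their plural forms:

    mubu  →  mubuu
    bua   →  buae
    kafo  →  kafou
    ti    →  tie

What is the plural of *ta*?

tae

Looking at the last vowel of each stem: -u when the last vowel of the stem is a rounded vowel (*mubu*, *kafo*); -e when the last vowel of the stem is an unrounded vowel (*bua*, *ti*).
The last vowel of *ta* is /a/, which is an unrounded vowel, so the suffix is -e, giving *tae*.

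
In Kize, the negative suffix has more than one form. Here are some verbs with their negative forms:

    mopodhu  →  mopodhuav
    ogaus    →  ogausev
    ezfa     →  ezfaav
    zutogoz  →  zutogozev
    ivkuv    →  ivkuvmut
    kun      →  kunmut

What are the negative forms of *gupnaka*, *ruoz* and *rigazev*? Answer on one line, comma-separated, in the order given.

The suffix is conditioned by the final sound: -ev when the stem ends in a sibilant (*ogaus*, *zutogoz*); -mut when the stem ends in a non-sibilant consonant (*ivkuv*, *kun*); -av when the stem ends in a vowel (*mopodhu*, *ezfa*).
Since the final sound of *gupnaka* is /a/ (a vowel), it takes -av, giving *gupnakaav*.
Since the final sound of *ruoz* is /z/ (a sibilant), it takes -ev, giving *ruozev*.
*rigazev*: final sound = /v/, a non-sibilant consonant → -mut → *rigazevmut*.

gupnakaav, ruozev, rigazevmut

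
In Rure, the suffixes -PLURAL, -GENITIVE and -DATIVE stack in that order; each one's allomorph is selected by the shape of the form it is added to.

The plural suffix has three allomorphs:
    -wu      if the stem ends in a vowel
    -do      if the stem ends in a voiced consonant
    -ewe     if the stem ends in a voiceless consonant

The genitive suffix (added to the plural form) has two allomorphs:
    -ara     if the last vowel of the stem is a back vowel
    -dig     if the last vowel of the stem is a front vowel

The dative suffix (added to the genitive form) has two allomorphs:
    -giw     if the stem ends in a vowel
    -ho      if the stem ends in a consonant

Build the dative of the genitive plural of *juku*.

Since the final sound of *juku* is /u/ (a vowel), it takes -wu, giving *jukuwu*.
The plural form *jukuwu*: last vowel = /u/, a back vowel → -ara → *jukuwuara*.
The genitive form *jukuwuara*: final sound = /a/, a vowel → -giw → *jukuwuaragiw*.

jukuwuaragiw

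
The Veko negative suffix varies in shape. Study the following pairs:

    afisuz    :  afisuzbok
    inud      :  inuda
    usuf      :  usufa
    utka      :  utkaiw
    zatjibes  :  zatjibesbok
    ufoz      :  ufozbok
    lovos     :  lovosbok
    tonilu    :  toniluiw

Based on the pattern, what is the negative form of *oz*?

ozbok

The suffix is conditioned by the final sound: -bok when the stem ends in a sibilant (*afisuz*, *zatjibes*, *ufoz*, *lovos*); -a when the stem ends in a non-sibilant consonant (*inud*, *usuf*); -iw when the stem ends in a vowel (*utka*, *tonilu*).
*oz* — final sound /z/ (a sibilant) → -bok → *ozbok*.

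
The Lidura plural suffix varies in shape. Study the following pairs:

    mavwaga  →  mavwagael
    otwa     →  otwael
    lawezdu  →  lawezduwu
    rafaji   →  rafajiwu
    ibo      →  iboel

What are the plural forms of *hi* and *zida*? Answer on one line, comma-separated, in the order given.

hiwu, zidael

The alternation tracks the last vowel of the stem — -wu when the last vowel of the stem is a high vowel (*lawezdu*, *rafaji*); -el when the last vowel of the stem is a non-high vowel (*mavwaga*, *otwa*, *ibo*).
The last vowel of *hi* is /i/, which is a high vowel, so the suffix is -wu, giving *hiwu*.
*zida*: last vowel = /a/, a non-high vowel → -el → *zidael*.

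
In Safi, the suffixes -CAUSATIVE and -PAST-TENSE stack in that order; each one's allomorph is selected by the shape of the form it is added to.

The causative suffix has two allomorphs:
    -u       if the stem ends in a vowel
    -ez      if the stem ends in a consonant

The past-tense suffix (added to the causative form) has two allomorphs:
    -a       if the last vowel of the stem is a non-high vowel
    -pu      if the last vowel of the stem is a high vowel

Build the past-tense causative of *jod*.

The final sound of *jod* is /d/, which is a consonant, so the causative suffix is -ez, giving *jodez*.
The causative form *jodez*: last vowel = /e/, a non-high vowel → -a → *jodeza*.

jodeza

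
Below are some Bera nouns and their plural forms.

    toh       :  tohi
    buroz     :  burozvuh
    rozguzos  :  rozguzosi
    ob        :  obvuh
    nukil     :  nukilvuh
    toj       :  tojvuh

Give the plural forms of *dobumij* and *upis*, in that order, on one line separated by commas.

The pattern is voicing of the final consonant: -i when the stem ends in a voiceless consonant (*toh*, *rozguzos*); -vuh when the stem ends in a voiced consonant (*buroz*, *ob*, *nukil*, *toj*).
*dobumij*: final consonant = /j/, voiced → -vuh → *dobumijvuh*.
*upis*: final consonant = /s/, voiceless → -i → *upisi*.

dobumijvuh, upisi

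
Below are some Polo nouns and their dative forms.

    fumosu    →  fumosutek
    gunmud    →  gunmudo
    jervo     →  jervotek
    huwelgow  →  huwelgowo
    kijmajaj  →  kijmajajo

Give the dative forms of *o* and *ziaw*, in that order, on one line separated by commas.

otek, ziawo

The suffix is conditioned by the final sound: -o when the stem ends in a consonant (*gunmud*, *huwelgow*, *kijmajaj*); -tek when the stem ends in a vowel (*fumosu*, *jervo*).
*o* — final sound /o/ (a vowel) → -tek → *otek*.
The final sound of *ziaw* is /w/, which is a consonant, so the suffix is -o, giving *ziawo*.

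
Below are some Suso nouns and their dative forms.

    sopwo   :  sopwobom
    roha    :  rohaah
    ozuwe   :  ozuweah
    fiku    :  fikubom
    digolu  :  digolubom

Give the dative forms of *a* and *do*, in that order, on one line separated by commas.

aah, dobom

The suffix is conditioned by the last vowel: -bom when the last vowel of the stem is a rounded vowel (*sopwo*, *fiku*, *digolu*); -ah when the last vowel of the stem is an unrounded vowel (*roha*, *ozuwe*).
Since the last vowel of *a* is /a/ (an unrounded vowel), it takes -ah, giving *aah*.
*do*: last vowel = /o/, a rounded vowel → -bom → *dobom*.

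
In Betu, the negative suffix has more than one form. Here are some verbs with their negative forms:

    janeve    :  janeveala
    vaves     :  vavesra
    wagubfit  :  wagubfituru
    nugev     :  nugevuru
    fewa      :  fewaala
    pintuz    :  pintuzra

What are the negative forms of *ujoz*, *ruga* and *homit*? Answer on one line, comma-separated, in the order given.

Looking at the final sound of each stem: -ra when the stem ends in a sibilant (*vaves*, *pintuz*); -uru when the stem ends in a non-sibilant consonant (*wagubfit*, *nugev*); -ala when the stem ends in a vowel (*janeve*, *fewa*).
*ujoz* — final sound /z/ (a sibilant) → -ra → *ujozra*.
Since the final sound of *ruga* is /a/ (a vowel), it takes -ala, giving *rugaala*.
*homit*: final sound = /t/, a non-sibilant consonant → -uru → *homituru*.

ujozra, rugaala, homituru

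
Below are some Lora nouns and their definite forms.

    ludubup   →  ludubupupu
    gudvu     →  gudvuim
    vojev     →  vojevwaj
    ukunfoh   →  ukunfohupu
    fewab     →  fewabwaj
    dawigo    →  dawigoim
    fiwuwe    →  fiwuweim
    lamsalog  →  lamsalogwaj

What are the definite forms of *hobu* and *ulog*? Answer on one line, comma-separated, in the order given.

hobuim, ulogwaj

The pattern is voicing of the final sound: -upu when the stem ends in a voiceless consonant (*ludubup*, *ukunfoh*); -waj when the stem ends in a voiced consonant (*vojev*, *fewab*, *lamsalog*); -im when the stem ends in a vowel (*gudvu*, *dawigo*, *fiwuwe*).
The final sound of *hobu* is /u/, which is a vowel, so the suffix is -im, giving *hobuim*.
The final sound of *ulog* is /g/, which is a voiced consonant, so the suffix is -waj, giving *ulogwaj*.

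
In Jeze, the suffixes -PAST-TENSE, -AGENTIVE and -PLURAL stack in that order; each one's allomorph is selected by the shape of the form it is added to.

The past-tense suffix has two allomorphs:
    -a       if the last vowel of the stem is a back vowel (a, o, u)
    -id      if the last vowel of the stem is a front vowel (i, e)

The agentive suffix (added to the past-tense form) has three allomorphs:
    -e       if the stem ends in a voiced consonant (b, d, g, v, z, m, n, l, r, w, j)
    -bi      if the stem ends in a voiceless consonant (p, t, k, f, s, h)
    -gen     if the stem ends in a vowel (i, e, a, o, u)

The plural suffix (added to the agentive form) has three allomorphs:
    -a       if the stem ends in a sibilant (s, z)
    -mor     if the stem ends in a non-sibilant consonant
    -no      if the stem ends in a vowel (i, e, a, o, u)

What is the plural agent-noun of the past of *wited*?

witedideno

The last vowel of *wited* is /e/, which is a front vowel, so the past-tense suffix is -id, giving *witedid*.
The past-tense form *witedid*: final sound = /d/, a voiced consonant → -e → *witedide*.
The final sound of the agentive form *witedide* is /e/, which is a vowel, so the plural suffix is -no, giving *witedideno*.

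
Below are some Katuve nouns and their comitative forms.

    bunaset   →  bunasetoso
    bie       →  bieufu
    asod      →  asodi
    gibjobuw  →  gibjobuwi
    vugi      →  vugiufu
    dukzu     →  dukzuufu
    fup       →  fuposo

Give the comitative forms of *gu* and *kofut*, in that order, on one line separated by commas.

guufu, kofutoso

The suffix is conditioned by the final sound: -oso when the stem ends in a voiceless consonant (*bunaset*, *fup*); -i when the stem ends in a voiced consonant (*asod*, *gibjobuw*); -ufu when the stem ends in a vowel (*bie*, *vugi*, *dukzu*).
*gu* — final sound /u/ (a vowel) → -ufu → *guufu*.
*kofut*: final sound = /t/, a voiceless consonant → -oso → *kofutoso*.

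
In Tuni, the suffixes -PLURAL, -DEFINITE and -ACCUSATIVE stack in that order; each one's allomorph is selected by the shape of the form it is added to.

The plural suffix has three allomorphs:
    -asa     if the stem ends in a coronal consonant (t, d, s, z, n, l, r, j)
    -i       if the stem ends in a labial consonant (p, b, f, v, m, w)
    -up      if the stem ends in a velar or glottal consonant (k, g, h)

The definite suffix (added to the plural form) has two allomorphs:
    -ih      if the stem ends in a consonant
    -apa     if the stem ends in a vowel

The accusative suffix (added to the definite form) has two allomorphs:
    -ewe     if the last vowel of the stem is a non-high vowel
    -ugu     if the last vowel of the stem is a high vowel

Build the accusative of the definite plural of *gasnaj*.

The final consonant of *gasnaj* is /j/, which is coronal, so the plural suffix is -asa, giving *gasnajasa*.
Since the final sound of the plural form *gasnajasa* is /a/ (a vowel), it takes -apa, giving *gasnajasaapa*.
The definite form *gasnajasaapa*: last vowel = /a/, a non-high vowel → -ewe → *gasnajasaapaewe*.

gasnajasaapaewe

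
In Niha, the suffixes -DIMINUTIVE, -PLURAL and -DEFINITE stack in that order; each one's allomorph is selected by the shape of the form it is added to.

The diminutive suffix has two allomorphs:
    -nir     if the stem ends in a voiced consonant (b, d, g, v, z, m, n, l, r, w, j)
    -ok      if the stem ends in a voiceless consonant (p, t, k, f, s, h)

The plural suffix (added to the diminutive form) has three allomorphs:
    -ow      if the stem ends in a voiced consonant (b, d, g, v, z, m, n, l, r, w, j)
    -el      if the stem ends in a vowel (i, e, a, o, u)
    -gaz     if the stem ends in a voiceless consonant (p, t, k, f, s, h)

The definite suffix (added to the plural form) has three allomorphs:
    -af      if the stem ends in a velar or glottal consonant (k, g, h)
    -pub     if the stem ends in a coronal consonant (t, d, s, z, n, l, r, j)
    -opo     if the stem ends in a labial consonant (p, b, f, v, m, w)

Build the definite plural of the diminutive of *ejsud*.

Since the final consonant of *ejsud* is /d/ (voiced), it takes -nir, giving *ejsudnir*.
Since the final sound of the diminutive form *ejsudnir* is /r/ (a voiced consonant), it takes -ow, giving *ejsudnirow*.
The final consonant of the plural form *ejsudnirow* is /w/, which is labial, so the definite suffix is -opo, giving *ejsudnirowopo*.

ejsudnirowopo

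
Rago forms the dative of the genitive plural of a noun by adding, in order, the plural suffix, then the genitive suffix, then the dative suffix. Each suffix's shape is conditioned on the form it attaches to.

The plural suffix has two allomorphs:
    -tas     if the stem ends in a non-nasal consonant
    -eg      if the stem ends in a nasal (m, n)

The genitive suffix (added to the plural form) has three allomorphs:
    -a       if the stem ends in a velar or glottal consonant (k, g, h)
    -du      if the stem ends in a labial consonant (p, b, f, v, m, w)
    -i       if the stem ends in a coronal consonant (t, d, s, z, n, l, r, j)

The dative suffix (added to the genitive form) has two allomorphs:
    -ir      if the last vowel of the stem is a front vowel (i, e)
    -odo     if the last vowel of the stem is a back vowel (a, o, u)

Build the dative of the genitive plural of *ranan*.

*ranan* — final consonant /n/ (a nasal) → -eg → *rananeg*.
The final consonant of the plural form *rananeg* is /g/, which is velar/glottal, so the genitive suffix is -a, giving *rananega*.
The genitive form *rananega*: last vowel = /a/, a back vowel → -odo → *rananegaodo*.

rananegaodo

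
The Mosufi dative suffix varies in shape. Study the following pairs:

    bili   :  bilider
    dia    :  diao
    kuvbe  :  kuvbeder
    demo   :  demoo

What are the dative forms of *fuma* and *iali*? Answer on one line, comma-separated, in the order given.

The alternation tracks the last vowel of the stem — -der when the last vowel of the stem is a front vowel (*bili*, *kuvbe*); -o when the last vowel of the stem is a back vowel (*dia*, *demo*).
The last vowel of *fuma* is /a/, which is a back vowel, so the suffix is -o, giving *fumao*.
The last vowel of *iali* is /i/, which is a front vowel, so the suffix is -der, giving *ialider*.

fumao, ialider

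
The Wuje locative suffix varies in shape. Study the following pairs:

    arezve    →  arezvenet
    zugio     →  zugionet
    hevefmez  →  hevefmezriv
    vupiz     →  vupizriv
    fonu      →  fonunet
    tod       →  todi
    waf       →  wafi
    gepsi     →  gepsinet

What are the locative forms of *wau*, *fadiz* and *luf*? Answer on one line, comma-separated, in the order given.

waunet, fadizriv, lufi

The pattern is sibilance of the final sound: -riv when the stem ends in a sibilant (*hevefmez*, *vupiz*); -i when the stem ends in a non-sibilant consonant (*tod*, *waf*); -net when the stem ends in a vowel (*arezve*, *zugio*, *fonu*, *gepsi*).
*wau*: final sound = /u/, a vowel → -net → *waunet*.
Since the final sound of *fadiz* is /z/ (a sibilant), it takes -riv, giving *fadizriv*.
*luf* — final sound /f/ (a non-sibilant consonant) → -i → *lufi*.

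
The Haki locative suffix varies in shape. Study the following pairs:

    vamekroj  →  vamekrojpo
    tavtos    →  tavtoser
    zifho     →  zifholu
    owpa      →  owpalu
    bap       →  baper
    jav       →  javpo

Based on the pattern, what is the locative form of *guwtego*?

The pattern is voicing of the final sound: -er when the stem ends in a voiceless consonant (*tavtos*, *bap*); -po when the stem ends in a voiced consonant (*vamekroj*, *jav*); -lu when the stem ends in a vowel (*zifho*, *owpa*).
Since the final sound of *guwtego* is /o/ (a vowel), it takes -lu, giving *guwtegolu*.

guwtegolu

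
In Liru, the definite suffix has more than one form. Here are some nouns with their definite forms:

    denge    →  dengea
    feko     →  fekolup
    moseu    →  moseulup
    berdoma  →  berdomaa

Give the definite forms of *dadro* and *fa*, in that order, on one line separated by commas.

The alternation tracks the last vowel of the stem — -lup when the last vowel of the stem is a rounded vowel (*feko*, *moseu*); -a when the last vowel of the stem is an unrounded vowel (*denge*, *berdoma*).
*dadro*: last vowel = /o/, a rounded vowel → -lup → *dadrolup*.
The last vowel of *fa* is /a/, which is an unrounded vowel, so the suffix is -a, giving *faa*.

dadrolup, faa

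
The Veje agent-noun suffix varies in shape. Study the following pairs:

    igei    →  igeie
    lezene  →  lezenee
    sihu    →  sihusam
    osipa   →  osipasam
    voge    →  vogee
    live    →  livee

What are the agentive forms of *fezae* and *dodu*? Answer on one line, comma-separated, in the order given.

The pattern is front/back vowel harmony: -e when the last vowel of the stem is a front vowel (*igei*, *lezene*, *voge*, *live*); -sam when the last vowel of the stem is a back vowel (*sihu*, *osipa*).
The last vowel of *fezae* is /e/, which is a front vowel, so the suffix is -e, giving *fezaee*.
The last vowel of *dodu* is /u/, which is a back vowel, so the suffix is -sam, giving *dodusam*.

fezaee, dodusam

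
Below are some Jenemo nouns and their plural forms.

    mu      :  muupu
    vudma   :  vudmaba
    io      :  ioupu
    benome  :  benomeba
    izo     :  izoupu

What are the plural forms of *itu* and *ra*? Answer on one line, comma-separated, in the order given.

The alternation tracks the last vowel of the stem — -upu when the last vowel of the stem is a rounded vowel (*mu*, *io*, *izo*); -ba when the last vowel of the stem is an unrounded vowel (*vudma*, *benome*).
*itu* — last vowel /u/ (a rounded vowel) → -upu → *ituupu*.
Since the last vowel of *ra* is /a/ (an unrounded vowel), it takes -ba, giving *raba*.

ituupu, raba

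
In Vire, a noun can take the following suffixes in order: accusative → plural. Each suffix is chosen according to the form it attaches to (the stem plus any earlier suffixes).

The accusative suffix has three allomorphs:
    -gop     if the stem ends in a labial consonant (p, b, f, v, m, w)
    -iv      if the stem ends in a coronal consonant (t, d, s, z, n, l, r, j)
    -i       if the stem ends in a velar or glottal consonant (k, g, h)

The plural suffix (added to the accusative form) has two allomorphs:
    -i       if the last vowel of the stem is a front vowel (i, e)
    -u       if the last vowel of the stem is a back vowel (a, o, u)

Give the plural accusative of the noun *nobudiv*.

nobudivgopu

*nobudiv* — final consonant /v/ (labial) → -gop → *nobudivgop*.
The last vowel of the accusative form *nobudivgop* is /o/, which is a back vowel, so the plural suffix is -u, giving *nobudivgopu*.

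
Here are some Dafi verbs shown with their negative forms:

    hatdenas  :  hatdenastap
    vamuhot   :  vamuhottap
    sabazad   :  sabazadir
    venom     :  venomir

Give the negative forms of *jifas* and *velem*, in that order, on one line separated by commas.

The alternation tracks the final consonant of the stem — -tap when the stem ends in a voiceless consonant (*hatdenas*, *vamuhot*); -ir when the stem ends in a voiced consonant (*sabazad*, *venom*).
Since the final consonant of *jifas* is /s/ (voiceless), it takes -tap, giving *jifastap*.
*velem*: final consonant = /m/, voiced → -ir → *velemir*.

jifastap, velemir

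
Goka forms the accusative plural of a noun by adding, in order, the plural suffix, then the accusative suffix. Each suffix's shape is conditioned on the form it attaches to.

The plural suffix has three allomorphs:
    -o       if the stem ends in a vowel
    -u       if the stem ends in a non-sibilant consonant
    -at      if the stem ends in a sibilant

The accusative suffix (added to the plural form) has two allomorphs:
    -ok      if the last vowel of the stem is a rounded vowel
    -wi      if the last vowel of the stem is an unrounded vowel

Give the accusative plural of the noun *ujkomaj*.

*ujkomaj* — final sound /j/ (a non-sibilant consonant) → -u → *ujkomaju*.
The last vowel of the plural form *ujkomaju* is /u/, which is a rounded vowel, so the accusative suffix is -ok, giving *ujkomajuok*.

ujkomajuok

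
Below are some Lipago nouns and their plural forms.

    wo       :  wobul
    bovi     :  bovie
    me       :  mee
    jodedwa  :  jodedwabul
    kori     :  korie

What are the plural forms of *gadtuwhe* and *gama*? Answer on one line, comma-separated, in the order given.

gadtuwhee, gamabul

Looking at the last vowel of each stem: -e when the last vowel of the stem is a front vowel (*bovi*, *me*, *kori*); -bul when the last vowel of the stem is a back vowel (*wo*, *jodedwa*).
*gadtuwhe* — last vowel /e/ (a front vowel) → -e → *gadtuwhee*.
The last vowel of *gama* is /a/, which is a back vowel, so the suffix is -bul, giving *gamabul*.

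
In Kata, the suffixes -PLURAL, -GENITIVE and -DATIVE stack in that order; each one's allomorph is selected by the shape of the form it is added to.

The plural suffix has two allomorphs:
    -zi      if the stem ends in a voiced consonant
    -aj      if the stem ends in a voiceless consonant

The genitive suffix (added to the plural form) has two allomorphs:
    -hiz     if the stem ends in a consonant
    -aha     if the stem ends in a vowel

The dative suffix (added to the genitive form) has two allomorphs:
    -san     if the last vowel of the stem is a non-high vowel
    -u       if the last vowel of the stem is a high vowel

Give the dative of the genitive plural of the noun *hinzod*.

*hinzod* — final consonant /d/ (voiced) → -zi → *hinzodzi*.
Since the final sound of the plural form *hinzodzi* is /i/ (a vowel), it takes -aha, giving *hinzodziaha*.
The last vowel of the genitive form *hinzodziaha* is /a/, which is a non-high vowel, so the dative suffix is -san, giving *hinzodziahasan*.

hinzodziahasan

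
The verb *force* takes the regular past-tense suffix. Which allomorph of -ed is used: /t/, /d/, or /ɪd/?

/t/

The stem *force* ends in a voiceless consonant other than /t/.
The -ed suffix is realized as /ɪd/ after /t, d/; as /t/ after other voiceless consonants; and as /d/ after other voiced sounds.
So -ed on *force* is pronounced /t/.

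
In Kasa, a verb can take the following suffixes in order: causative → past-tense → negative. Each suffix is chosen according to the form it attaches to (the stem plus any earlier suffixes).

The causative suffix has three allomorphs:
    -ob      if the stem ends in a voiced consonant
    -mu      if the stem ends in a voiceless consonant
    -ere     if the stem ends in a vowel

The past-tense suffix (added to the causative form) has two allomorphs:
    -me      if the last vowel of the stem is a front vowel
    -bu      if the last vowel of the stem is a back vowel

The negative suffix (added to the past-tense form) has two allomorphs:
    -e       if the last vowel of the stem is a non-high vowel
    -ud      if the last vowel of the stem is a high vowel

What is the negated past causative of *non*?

nonobbuud

*non*: final sound = /n/, a voiced consonant → -ob → *nonob*.
The causative form *nonob*: last vowel = /o/, a back vowel → -bu → *nonobbu*.
The past-tense form *nonobbu*: last vowel = /u/, a high vowel → -ud → *nonobbuud*.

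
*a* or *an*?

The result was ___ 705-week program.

The indefinite article is chosen by the initial *sound* of the following word, not its spelling.
The number *705* is spoken "seven hundred …", beginning with /ˈsɛvən/ — a consonant sound.
So the article is *a*: The result was a 705-week program.

a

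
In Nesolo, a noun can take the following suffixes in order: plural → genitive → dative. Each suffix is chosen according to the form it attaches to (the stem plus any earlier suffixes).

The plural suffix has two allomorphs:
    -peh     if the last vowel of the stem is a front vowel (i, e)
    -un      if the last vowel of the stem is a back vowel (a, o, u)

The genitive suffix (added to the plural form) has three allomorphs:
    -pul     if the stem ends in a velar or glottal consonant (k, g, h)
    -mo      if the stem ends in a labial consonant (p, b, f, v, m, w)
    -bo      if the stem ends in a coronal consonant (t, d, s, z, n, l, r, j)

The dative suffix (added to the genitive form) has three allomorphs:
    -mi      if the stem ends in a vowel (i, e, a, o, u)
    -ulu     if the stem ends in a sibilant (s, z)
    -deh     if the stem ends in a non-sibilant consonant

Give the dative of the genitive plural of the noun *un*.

*un* — last vowel /u/ (a back vowel) → -un → *unun*.
Since the final consonant of the plural form *unun* is /n/ (coronal), it takes -bo, giving *ununbo*.
The final sound of the genitive form *ununbo* is /o/, which is a vowel, so the dative suffix is -mi, giving *ununbomi*.

ununbomi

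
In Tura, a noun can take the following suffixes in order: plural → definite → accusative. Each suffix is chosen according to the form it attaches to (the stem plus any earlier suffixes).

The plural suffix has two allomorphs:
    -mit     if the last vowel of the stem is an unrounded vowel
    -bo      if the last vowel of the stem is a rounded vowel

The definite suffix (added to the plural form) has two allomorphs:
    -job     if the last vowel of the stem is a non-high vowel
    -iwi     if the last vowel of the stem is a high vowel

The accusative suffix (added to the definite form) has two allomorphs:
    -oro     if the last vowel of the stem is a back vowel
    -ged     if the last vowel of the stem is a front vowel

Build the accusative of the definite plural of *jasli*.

*jasli* — last vowel /i/ (an unrounded vowel) → -mit → *jaslimit*.
The last vowel of the plural form *jaslimit* is /i/, which is a high vowel, so the definite suffix is -iwi, giving *jaslimitiwi*.
The definite form *jaslimitiwi* — last vowel /i/ (a front vowel) → -ged → *jaslimitiwiged*.

jaslimitiwiged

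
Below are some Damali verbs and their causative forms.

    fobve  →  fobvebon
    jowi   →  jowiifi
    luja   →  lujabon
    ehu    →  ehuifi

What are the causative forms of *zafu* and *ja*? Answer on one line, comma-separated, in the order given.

zafuifi, jabon

The pattern is height harmony: -ifi when the last vowel of the stem is a high vowel (*jowi*, *ehu*); -bon when the last vowel of the stem is a non-high vowel (*fobve*, *luja*).
*zafu* — last vowel /u/ (a high vowel) → -ifi → *zafuifi*.
The last vowel of *ja* is /a/, which is a non-high vowel, so the suffix is -bon, giving *jabon*.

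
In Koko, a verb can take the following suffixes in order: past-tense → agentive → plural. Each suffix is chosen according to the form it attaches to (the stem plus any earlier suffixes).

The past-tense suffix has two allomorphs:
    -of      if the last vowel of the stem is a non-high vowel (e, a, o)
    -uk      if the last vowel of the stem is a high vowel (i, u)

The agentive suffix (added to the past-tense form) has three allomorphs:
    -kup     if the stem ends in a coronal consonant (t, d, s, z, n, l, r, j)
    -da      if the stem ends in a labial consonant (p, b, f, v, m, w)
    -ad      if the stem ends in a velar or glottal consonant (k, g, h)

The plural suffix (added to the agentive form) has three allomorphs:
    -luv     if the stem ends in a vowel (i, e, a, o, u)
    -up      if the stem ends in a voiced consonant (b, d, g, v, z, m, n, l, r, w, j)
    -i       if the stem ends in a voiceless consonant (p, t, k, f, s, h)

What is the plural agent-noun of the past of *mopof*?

mopofofdaluv

*mopof* — last vowel /o/ (a non-high vowel) → -of → *mopofof*.
The final consonant of the past-tense form *mopofof* is /f/, which is labial, so the agentive suffix is -da, giving *mopofofda*.
The agentive form *mopofofda* — final sound /a/ (a vowel) → -luv → *mopofofdaluv*.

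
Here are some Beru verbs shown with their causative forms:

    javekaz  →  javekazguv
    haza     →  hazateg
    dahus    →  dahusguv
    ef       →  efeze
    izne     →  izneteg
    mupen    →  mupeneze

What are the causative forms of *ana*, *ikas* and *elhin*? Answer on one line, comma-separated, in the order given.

anateg, ikasguv, elhineze

Looking at the final sound of each stem: -guv when the stem ends in a sibilant (*javekaz*, *dahus*); -eze when the stem ends in a non-sibilant consonant (*ef*, *mupen*); -teg when the stem ends in a vowel (*haza*, *izne*).
The final sound of *ana* is /a/, which is a vowel, so the suffix is -teg, giving *anateg*.
The final sound of *ikas* is /s/, which is a sibilant, so the suffix is -guv, giving *ikasguv*.
*elhin* — final sound /n/ (a non-sibilant consonant) → -eze → *elhineze*.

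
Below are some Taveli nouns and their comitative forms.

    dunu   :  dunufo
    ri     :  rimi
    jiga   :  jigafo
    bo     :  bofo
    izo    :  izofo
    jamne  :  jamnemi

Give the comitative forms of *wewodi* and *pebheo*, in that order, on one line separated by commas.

wewodimi, pebheofo

The suffix is conditioned by the last vowel: -mi when the last vowel of the stem is a front vowel (*ri*, *jamne*); -fo when the last vowel of the stem is a back vowel (*dunu*, *jiga*, *bo*, *izo*).
The last vowel of *wewodi* is /i/, which is a front vowel, so the suffix is -mi, giving *wewodimi*.
Since the last vowel of *pebheo* is /o/ (a back vowel), it takes -fo, giving *pebheofo*.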